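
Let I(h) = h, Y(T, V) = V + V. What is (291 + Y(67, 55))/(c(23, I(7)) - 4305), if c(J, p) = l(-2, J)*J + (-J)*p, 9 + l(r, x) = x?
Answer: -401/4144 ≈ -0.096766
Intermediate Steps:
l(r, x) = -9 + x
Y(T, V) = 2*V
c(J, p) = J*(-9 + J) - J*p (c(J, p) = (-9 + J)*J + (-J)*p = J*(-9 + J) - J*p)
(291 + Y(67, 55))/(c(23, I(7)) - 4305) = (291 + 2*55)/(23*(-9 + 23 - 1*7) - 4305) = (291 + 110)/(23*(-9 + 23 - 7) - 4305) = 401/(23*7 - 4305) = 401/(161 - 4305) = 401/(-4144) = 401*(-1/4144) = -401/4144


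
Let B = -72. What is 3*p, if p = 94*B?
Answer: -20304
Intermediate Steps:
p = -6768 (p = 94*(-72) = -6768)
3*p = 3*(-6768) = -20304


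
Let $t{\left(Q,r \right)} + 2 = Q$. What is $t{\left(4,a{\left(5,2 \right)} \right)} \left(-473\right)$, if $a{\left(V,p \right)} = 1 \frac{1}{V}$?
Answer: $-946$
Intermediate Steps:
$a{\left(V,p \right)} = \frac{1}{V}$
$t{\left(Q,r \right)} = -2 + Q$
$t{\left(4,a{\left(5,2 \right)} \right)} \left(-473\right) = \left(-2 + 4\right) \left(-473\right) = 2 \left(-473\right) = -946$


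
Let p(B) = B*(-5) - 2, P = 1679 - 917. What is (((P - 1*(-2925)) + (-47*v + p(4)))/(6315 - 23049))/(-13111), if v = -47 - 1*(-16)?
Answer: 2561/109699737 ≈ 2.3346e-5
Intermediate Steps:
P = 762
p(B) = -2 - 5*B (p(B) = -5*B - 2 = -2 - 5*B)
v = -31 (v = -47 + 16 = -31)
(((P - 1*(-2925)) + (-47*v + p(4)))/(6315 - 23049))/(-13111) = (((762 - 1*(-2925)) + (-47*(-31) + (-2 - 5*4)))/(6315 - 23049))/(-13111) = (((762 + 2925) + (1457 + (-2 - 20)))/(-16734))*(-1/13111) = ((3687 + (1457 - 22))*(-1/16734))*(-1/13111) = ((3687 + 1435)*(-1/16734))*(-1/13111) = (5122*(-1/16734))*(-1/13111) = -2561/8367*(-1/13111) = 2561/109699737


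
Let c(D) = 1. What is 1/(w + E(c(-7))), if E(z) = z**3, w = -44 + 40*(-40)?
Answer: -1/1643 ≈ -0.00060864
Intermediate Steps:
w = -1644 (w = -44 - 1600 = -1644)
1/(w + E(c(-7))) = 1/(-1644 + 1**3) = 1/(-1644 + 1) = 1/(-1643) = -1/1643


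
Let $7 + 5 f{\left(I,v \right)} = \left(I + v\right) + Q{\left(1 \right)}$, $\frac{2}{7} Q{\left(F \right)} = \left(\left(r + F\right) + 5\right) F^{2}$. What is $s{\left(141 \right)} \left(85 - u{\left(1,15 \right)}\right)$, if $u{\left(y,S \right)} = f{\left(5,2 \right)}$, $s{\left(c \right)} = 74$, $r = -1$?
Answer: $6031$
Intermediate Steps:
$Q{\left(F \right)} = \frac{7 F^{2} \left(4 + F\right)}{2}$ ($Q{\left(F \right)} = \frac{7 \left(\left(-1 + F\right) + 5\right) F^{2}}{2} = \frac{7 \left(4 + F\right) F^{2}}{2} = \frac{7 F^{2} \left(4 + F\right)}{2}$)
$f{\left(I,v \right)} = \frac{21}{10} + \frac{I}{5} + \frac{v}{5}$ ($f{\left(I,v \right)} = - \frac{7}{5} + \frac{\left(I + v\right) + \frac{7 \cdot 1^{2} \left(4 + 1\right)}{2}}{5} = - \frac{7}{5} + \frac{\left(I + v\right) + \frac{7}{2} \cdot 1 \cdot 5}{5} = - \frac{7}{5} + \frac{\left(I + v\right) + \frac{35}{2}}{5} = - \frac{7}{5} + \frac{\frac{35}{2} + I + v}{5} = - \frac{7}{5} + \left(\frac{7}{2} + \frac{I}{5} + \frac{v}{5}\right) = \frac{21}{10} + \frac{I}{5} + \frac{v}{5}$)
$u{\left(y,S \right)} = \frac{7}{2}$ ($u{\left(y,S \right)} = \frac{21}{10} + \frac{1}{5} \cdot 5 + \frac{1}{5} \cdot 2 = \frac{21}{10} + 1 + \frac{2}{5} = \frac{7}{2}$)
$s{\left(141 \right)} \left(85 - u{\left(1,15 \right)}\right) = 74 \left(85 - \frac{7}{2}\right) = 74 \cdot \frac{163}{2} = 6031$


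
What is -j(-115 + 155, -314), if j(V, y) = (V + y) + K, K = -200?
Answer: 474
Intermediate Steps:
j(V, y) = -200 + V + y (j(V, y) = (V + y) - 200 = -200 + V + y)
-j(-115 + 155, -314) = -(-200 + (-115 + 155) - 314) = -(-200 + 40 - 314) = -1*(-474) = 474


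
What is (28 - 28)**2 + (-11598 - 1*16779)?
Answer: -28377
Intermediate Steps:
(28 - 28)**2 + (-11598 - 1*16779) = 0**2 + (-11598 - 16779) = 0 - 28377 = -28377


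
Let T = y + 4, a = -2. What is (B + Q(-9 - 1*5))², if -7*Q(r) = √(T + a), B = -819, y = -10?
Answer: 32867281/49 + 468*I*√2 ≈ 6.7076e+5 + 661.85*I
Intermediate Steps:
T = -6 (T = -10 + 4 = -6)
Q(r) = -2*I*√2/7 (Q(r) = -√(-6 - 2)/7 = -2*I*√2/7)
(B + Q(-9 - 1*5))² = (-819 - 2*I*√2/7)²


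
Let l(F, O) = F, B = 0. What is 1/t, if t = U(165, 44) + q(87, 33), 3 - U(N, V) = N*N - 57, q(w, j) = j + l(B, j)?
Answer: -1/27132 ≈ -3.6857e-5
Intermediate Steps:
q(w, j) = j (q(w, j) = j + 0 = j)
U(N, V) = 60 - N**2 (U(N, V) = 3 - (N*N - 57) = 3 - (N**2 - 57) = 3 - (-57 + N**2) = 3 + (57 - N**2) = 60 - N**2)
t = -27132 (t = (60 - 1*165**2) + 33 = (60 - 1*27225) + 33 = (60 - 27225) + 33 = -27165 + 33 = -27132)
1/t = 1/(-27132) = -1/27132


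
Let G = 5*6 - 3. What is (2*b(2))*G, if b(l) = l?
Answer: 108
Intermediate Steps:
G = 27 (G = 30 - 3 = 27)
(2*b(2))*G = (2*2)*27 = 4*27 = 108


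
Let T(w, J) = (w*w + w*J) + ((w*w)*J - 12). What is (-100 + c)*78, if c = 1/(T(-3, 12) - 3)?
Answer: -85787/11 ≈ -7798.8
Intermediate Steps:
T(w, J) = -12 + w² + J*w + J*w² (T(w, J) = (w² + J*w) + (w²*J - 12) = (w² + J*w) + (J*w² - 12) = (w² + J*w) + (-12 + J*w²) = -12 + w² + J*w + J*w²)
c = 1/66 (c = 1/((-12 + (-3)² + 12*(-3) + 12*(-3)²) - 3) = 1/((-12 + 9 - 36 + 12*9) - 3) = 1/((-12 + 9 - 36 + 108) - 3) = 1/(69 - 3) = 1/66 ≈ 0.015152)
(-100 + c)*78 = (-100 + 1/66)*78 = -6599/66*78 = -85787/11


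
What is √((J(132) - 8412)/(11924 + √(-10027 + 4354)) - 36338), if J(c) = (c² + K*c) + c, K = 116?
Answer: √2*√((-216634928 - 18169*I*√5673)/(11924 + I*√5673)) ≈ 3.3981e-5 - 190.62*I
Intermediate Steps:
J(c) = c² + 117*c (J(c) = (c² + 116*c) + c = c² + 117*c)
√((J(132) - 8412)/(11924 + √(-10027 + 4354)) - 36338) = √((132*(117 + 132) - 8412)/(11924 + √(-10027 + 4354)) - 36338) = √((132*249 - 8412)/(11924 + √(-5673)) - 36338) = √((32868 - 8412)/(11924 + I*√5673) - 36338) = √(24456/(11924 + I*√5673) - 36338) = √(-36338 + 24456/(11924 + I*√5673))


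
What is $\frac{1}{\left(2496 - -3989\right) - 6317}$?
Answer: $\frac{1}{168} \approx 0.0059524$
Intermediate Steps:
$\frac{1}{\left(2496 - -3989\right) - 6317} = \frac{1}{\left(2496 + 3989\right) - 6317} = \frac{1}{6485 - 6317} = \frac{1}{168}$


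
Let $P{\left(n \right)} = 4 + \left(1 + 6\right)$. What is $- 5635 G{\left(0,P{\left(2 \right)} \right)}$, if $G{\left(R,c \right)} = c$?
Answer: $-61985$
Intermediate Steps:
$P{\left(n \right)} = 11$ ($P{\left(n \right)} = 4 + 7 = 11$)
$- 5635 G{\left(0,P{\left(2 \right)} \right)} = \left(-5635\right) 11 = -61985$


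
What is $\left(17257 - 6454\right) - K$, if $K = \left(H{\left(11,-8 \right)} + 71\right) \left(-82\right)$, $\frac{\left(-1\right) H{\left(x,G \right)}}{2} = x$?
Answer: $14821$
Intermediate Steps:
$H{\left(x,G \right)} = - 2 x$
$K = -4018$ ($K = \left(\left(-2\right) 11 + 71\right) \left(-82\right) = \left(-22 + 71\right) \left(-82\right) = 49 \left(-82\right) = -4018$)
$\left(17257 - 6454\right) - K = \left(17257 - 6454\right) - -4018 = \left(17257 - 6454\right) + 4018 = 10803 + 4018 = 14821$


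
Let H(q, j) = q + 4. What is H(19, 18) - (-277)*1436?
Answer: 397795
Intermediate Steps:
H(q, j) = 4 + q
H(19, 18) - (-277)*1436 = (4 + 19) - (-277)*1436 = 23 - 277*(-1436) = 23 + 397772 = 397795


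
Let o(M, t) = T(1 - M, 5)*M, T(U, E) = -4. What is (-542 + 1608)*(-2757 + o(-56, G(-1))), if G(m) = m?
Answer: -2700178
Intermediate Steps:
o(M, t) = -4*M
(-542 + 1608)*(-2757 + o(-56, G(-1))) = (-542 + 1608)*(-2757 - 4*(-56)) = 1066*(-2757 + 224) = 1066*(-2533) = -2700178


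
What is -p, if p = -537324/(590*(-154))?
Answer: -134331/22715 ≈ -5.9138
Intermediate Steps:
p = 134331/22715 (p = -537324/(-90860) = -537324*(-1/90860) = 134331/22715 ≈ 5.9138)
-p = -1*134331/22715 = -134331/22715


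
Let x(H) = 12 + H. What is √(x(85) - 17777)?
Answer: 4*I*√1105 ≈ 132.97*I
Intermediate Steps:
√(x(85) - 17777) = √((12 + 85) - 17777) = √(97 - 17777) = √(-17680) = 4*I*√1105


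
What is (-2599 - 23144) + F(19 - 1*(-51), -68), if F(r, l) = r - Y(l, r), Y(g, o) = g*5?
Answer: -25333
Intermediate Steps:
Y(g, o) = 5*g
F(r, l) = r - 5*l
(-2599 - 23144) + F(19 - 1*(-51), -68) = (-2599 - 23144) + ((19 - 1*(-51)) - 5*(-68)) = -25743 + ((19 + 51) + 340) = -25743 + (70 + 340) = -25743 + 410 = -25333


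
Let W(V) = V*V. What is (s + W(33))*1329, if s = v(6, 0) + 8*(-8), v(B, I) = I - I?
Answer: 1362225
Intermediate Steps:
v(B, I) = 0
W(V) = V²
s = -64 (s = 0 + 8*(-8) = 0 - 64 = -64)
(s + W(33))*1329 = (-64 + 33²)*1329 = (-64 + 1089)*1329 = 1025*1329 = 1362225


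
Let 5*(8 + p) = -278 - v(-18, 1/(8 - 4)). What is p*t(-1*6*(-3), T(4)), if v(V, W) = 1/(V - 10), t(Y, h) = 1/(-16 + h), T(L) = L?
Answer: 8903/1680 ≈ 5.2994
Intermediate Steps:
v(V, W) = 1/(-10 + V)
p = -8903/140 (p = -8 + (-278 - 1/(-10 - 18))/5 = -8 + (-278 - 1/(-28))/5 = -8 + (-278 - 1*(-1/28))/5 = -8 + (-278 + 1/28)/5 = -8 + (1/5)*(-7783/28) = -8 - 7783/140 = -8903/140 ≈ -63.593)
p*t(-1*6*(-3), T(4)) = -8903/(140*(-16 + 4)) = -8903/140/(-12) = -8903/140*(-1/12) = 8903/1680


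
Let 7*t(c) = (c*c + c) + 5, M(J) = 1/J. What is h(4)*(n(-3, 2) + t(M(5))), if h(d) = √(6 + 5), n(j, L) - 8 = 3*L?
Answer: 2581*√11/175 ≈ 48.915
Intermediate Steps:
n(j, L) = 8 + 3*L
h(d) = √11
t(c) = 5/7 + c/7 + c²/7 (t(c) = ((c*c + c) + 5)/7 = ((c² + c) + 5)/7 = ((c + c²) + 5)/7 = (5 + c + c²)/7 = 5/7 + c/7 + c²/7)
h(4)*(n(-3, 2) + t(M(5))) = √11*((8 + 3*2) + (5/7 + (⅐)/5 + (1/5)²/7)) = √11*((8 + 6) + (5/7 + (⅐)*(⅕) + (⅕)²/7)) = √11*(14 + (5/7 + 1/35 + (⅐)*(1/25))) = √11*(14 + (5/7 + 1/35 + 1/175)) = √11*(14 + 131/175) = √11*(2581/175) = 2581*√11/175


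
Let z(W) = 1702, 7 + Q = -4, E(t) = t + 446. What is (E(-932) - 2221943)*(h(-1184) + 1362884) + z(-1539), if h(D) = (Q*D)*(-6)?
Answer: -2855243431758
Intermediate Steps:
E(t) = 446 + t
Q = -11 (Q = -7 - 4 = -11)
h(D) = 66*D (h(D) = -11*D*(-6) = 66*D)
(E(-932) - 2221943)*(h(-1184) + 1362884) + z(-1539) = ((446 - 932) - 2221943)*(66*(-1184) + 1362884) + 1702 = (-486 - 2221943)*(-78144 + 1362884) + 1702 = -2222429*1284740 + 1702 = -2855243433460 + 1702 = -2855243431758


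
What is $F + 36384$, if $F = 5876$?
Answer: $42260$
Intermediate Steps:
$F + 36384 = 5876 + 36384 = 42260$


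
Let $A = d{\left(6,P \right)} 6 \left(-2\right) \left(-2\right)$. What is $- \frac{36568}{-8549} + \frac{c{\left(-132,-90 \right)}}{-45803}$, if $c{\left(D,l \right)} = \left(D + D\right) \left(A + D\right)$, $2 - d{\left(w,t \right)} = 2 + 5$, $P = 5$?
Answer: $\frac{1106176232}{391569847} \approx 2.825$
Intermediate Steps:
$d{\left(w,t \right)} = -5$ ($d{\left(w,t \right)} = 2 - \left(2 + 5\right) = 2 - 7 = -5$)
$A = -120$ ($A = - 5 \cdot 6 \left(-2\right) \left(-2\right) = \left(-5\right) \left(-12\right) \left(-2\right) = 60 \left(-2\right) = -120$)
$c{\left(D,l \right)} = 2 D \left(-120 + D\right)$ ($c{\left(D,l \right)} = \left(D + D\right) \left(-120 + D\right) = 2 D \left(-120 + D\right)$)
$- \frac{36568}{-8549} + \frac{c{\left(-132,-90 \right)}}{-45803} = - \frac{36568}{-8549} + \frac{2 \left(-132\right) \left(-120 - 132\right)}{-45803} = \left(-36568\right) \left(- \frac{1}{8549}\right) + 2 \left(-132\right) \left(-252\right) \left(- \frac{1}{45803}\right) = \frac{36568}{8549} + 66528 \left(- \frac{1}{45803}\right) = \frac{36568}{8549} - \frac{66528}{45803} = \frac{1106176232}{391569847}$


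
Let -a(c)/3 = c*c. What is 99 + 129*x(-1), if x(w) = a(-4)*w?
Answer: 6291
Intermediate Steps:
a(c) = -3*c**2 (a(c) = -3*c*c = -3*c**2)
x(w) = -48*w (x(w) = (-3*(-4)**2)*w = (-3*16)*w = -48*w)
99 + 129*x(-1) = 99 + 129*(-48*(-1)) = 99 + 129*48 = 99 + 6192 = 6291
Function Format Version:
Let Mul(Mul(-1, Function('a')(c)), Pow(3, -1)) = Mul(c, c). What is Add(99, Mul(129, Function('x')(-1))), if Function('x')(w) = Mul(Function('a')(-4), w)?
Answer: 6291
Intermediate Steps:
Function('a')(c) = Mul(-3, Pow(c, 2)) (Function('a')(c) = Mul(-3, Mul(c, c)) = Mul(-3, Pow(c, 2)))
Function('x')(w) = Mul(-48, w) (Function('x')(w) = Mul(Mul(-3, Pow(-4, 2)), w) = Mul(Mul(-3, 16), w) = Mul(-48, w))
Add(99, Mul(129, Function('x')(-1))) = Add(99, Mul(129, Mul(-48, -1))) = Add(99, Mul(129, 48)) = Add(99, 6192) = 6291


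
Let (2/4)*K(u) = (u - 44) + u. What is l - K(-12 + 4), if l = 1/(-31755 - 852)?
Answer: 3912839/32607 ≈ 120.00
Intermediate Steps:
K(u) = -88 + 4*u (K(u) = 2*((u - 44) + u) = 2*((-44 + u) + u) = 2*(-44 + 2*u) = -88 + 4*u)
l = -1/32607 (l = 1/(-32607) = -1/32607 ≈ -3.0668e-5)
l - K(-12 + 4) = -1/32607 - (-88 + 4*(-12 + 4)) = -1/32607 - (-88 + 4*(-8)) = -1/32607 - (-88 - 32) = -1/32607 - 1*(-120) = -1/32607 + 120 = 3912839/32607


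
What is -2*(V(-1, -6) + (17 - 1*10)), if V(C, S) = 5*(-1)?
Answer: -4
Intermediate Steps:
V(C, S) = -5
-2*(V(-1, -6) + (17 - 1*10)) = -2*(-5 + (17 - 1*10)) = -2*(-5 + (17 - 10)) = -2*(-5 + 7) = -2*2 = -4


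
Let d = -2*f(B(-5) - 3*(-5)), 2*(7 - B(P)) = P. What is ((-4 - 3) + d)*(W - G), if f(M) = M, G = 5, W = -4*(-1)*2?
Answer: -168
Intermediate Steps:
B(P) = 7 - P/2
W = 8 (W = 4*2 = 8)
d = -49 (d = -2*((7 - ½*(-5)) - 3*(-5)) = -2*((7 + 5/2) + 15) = -2*(19/2 + 15) = -2*49/2 = -49)
((-4 - 3) + d)*(W - G) = ((-4 - 3) - 49)*(8 - 1*5) = (-7 - 49)*(8 - 5) = -56*3 = -168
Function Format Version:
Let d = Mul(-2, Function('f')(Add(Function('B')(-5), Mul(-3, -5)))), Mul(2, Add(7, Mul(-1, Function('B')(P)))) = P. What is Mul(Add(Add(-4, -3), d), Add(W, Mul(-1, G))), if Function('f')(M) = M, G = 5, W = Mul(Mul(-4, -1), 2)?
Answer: -168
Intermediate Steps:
Function('B')(P) = Add(7, Mul(Rational(-1, 2), P))
W = 8 (W = Mul(4, 2) = 8)
d = -49 (d = Mul(-2, Add(Add(7, Mul(Rational(-1, 2), -5)), Mul(-3, -5))) = Mul(-2, Add(Add(7, Rational(5, 2)), 15)) = Mul(-2, Add(Rational(19, 2), 15)) = Mul(-2, Rational(49, 2)) = -49)
Mul(Add(Add(-4, -3), d), Add(W, Mul(-1, G))) = Mul(Add(Add(-4, -3), -49), Add(8, Mul(-1, 5))) = Mul(Add(-7, -49), Add(8, -5)) = Mul(-56, 3) = -168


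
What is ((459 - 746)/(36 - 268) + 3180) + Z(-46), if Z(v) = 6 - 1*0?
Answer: 739439/232 ≈ 3187.2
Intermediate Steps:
Z(v) = 6 (Z(v) = 6 + 0 = 6)
((459 - 746)/(36 - 268) + 3180) + Z(-46) = ((459 - 746)/(36 - 268) + 3180) + 6 = (-287/(-232) + 3180) + 6 = (-287*(-1/232) + 3180) + 6 = (287/232 + 3180) + 6 = 738047/232 + 6 = 739439/232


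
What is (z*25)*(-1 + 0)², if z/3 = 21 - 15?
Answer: 450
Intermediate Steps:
z = 18 (z = 3*(21 - 15) = 3*6 = 18)
(z*25)*(-1 + 0)² = (18*25)*(-1 + 0)² = 450*(-1)² = 450*1 = 450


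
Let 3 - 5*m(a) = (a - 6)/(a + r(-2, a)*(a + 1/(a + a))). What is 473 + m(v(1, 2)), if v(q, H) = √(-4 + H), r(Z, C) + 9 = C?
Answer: 1295316/2735 + 288*I*√2/2735 ≈ 473.61 + 0.14892*I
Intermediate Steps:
r(Z, C) = -9 + C
m(a) = ⅗ - (-6 + a)/(5*(a + (-9 + a)*(a + 1/(2*a)))) (m(a) = ⅗ - (a - 6)/(5*(a + (-9 + a)*(a + 1/(a + a)))) = ⅗ - (-6 + a)/(5*(a + (-9 + a)*(a + 1/(2*a)))))
473 + m(v(1, 2)) = 473 + (-27 - 50*(√(-4 + 2))² + 6*(√(-4 + 2))³ + 15*√(-4 + 2))/(5*(-9 + √(-4 + 2) - 16*(√(-4 + 2))² + 2*(√(-4 + 2))³)) = 473 + (-27 - 50*(√(-2))² + 6*(√(-2))³ + 15*√(-2))/(5*(-9 + √(-2) - 16*(√(-2))² + 2*(√(-2))³)) = 473 + (-27 - 50*(I*√2)² + 6*(I*√2)³ + 15*(I*√2))/(5*(-9 + I*√2 - 16*(I*√2)² + 2*(I*√2)³)) = 473 + (-27 - 50*(-2) + 6*(-2*I*√2) + 15*I*√2)/(5*(-9 + I*√2 - 16*(-2) + 2*(-2*I*√2))) = 473 + (-27 + 100 - 12*I*√2 + 15*I*√2)/(5*(-9 + I*√2 + 32 - 4*I*√2)) = 473 + (73 + 3*I*√2)/(5*(23 - 3*I*√2))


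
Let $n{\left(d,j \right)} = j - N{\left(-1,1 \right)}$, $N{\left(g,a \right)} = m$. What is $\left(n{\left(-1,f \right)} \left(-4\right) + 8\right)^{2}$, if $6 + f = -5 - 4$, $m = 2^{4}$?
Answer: $17424$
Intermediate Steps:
$m = 16$
$f = -15$ ($f = -6 - 9 = -15$)
$N{\left(g,a \right)} = 16$
$n{\left(d,j \right)} = -16 + j$ ($n{\left(d,j \right)} = j - 16 = -16 + j$)
$\left(n{\left(-1,f \right)} \left(-4\right) + 8\right)^{2} = \left(\left(-16 - 15\right) \left(-4\right) + 8\right)^{2} = \left(\left(-31\right) \left(-4\right) + 8\right)^{2} = \left(124 + 8\right)^{2} = 132^{2} = 17424$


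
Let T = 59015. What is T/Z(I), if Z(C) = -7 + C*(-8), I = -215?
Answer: 59015/1713 ≈ 34.451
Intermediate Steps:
Z(C) = -7 - 8*C
T/Z(I) = 59015/(-7 - 8*(-215)) = 59015/(-7 + 1720) = 59015/1713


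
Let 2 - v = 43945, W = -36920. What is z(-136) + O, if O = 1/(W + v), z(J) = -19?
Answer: -1536398/80863 ≈ -19.000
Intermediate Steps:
v = -43943 (v = 2 - 1*43945 = 2 - 43945 = -43943)
O = -1/80863 (O = 1/(-36920 - 43943) = 1/(-80863) = -1/80863 ≈ -1.2367e-5)
z(-136) + O = -19 - 1/80863 = -1536398/80863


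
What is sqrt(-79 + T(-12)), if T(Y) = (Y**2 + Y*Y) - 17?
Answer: 8*sqrt(3) ≈ 13.856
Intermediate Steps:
T(Y) = -17 + 2*Y**2 (T(Y) = (Y**2 + Y**2) - 17 = 2*Y**2 - 17 = -17 + 2*Y**2)
sqrt(-79 + T(-12)) = sqrt(-79 + (-17 + 2*(-12)**2)) = sqrt(-79 + (-17 + 2*144)) = sqrt(-79 + (-17 + 288)) = sqrt(-79 + 271) = sqrt(192) = 8*sqrt(3)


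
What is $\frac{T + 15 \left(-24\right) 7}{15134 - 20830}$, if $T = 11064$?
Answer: $- \frac{3}{2} \approx -1.5$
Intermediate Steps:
$\frac{T + 15 \left(-24\right) 7}{15134 - 20830} = \frac{11064 + 15 \left(-24\right) 7}{15134 - 20830} = \frac{11064 - 2520}{-5696} = \left(11064 - 2520\right) \left(- \frac{1}{5696}\right) = 8544 \left(- \frac{1}{5696}\right) = - \frac{3}{2}$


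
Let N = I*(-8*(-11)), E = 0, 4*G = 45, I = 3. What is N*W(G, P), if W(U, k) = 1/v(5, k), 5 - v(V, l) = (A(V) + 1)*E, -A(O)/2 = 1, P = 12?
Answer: 264/5 ≈ 52.800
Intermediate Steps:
A(O) = -2 (A(O) = -2*1 = -2)
G = 45/4 (G = (¼)*45 = 45/4 ≈ 11.250)
v(V, l) = 5 (v(V, l) = 5 - (-2 + 1)*0 = 5 - (-1)*0 = 5 - 1*0 = 5 + 0 = 5)
W(U, k) = ⅕ (W(U, k) = 1/5 = ⅕)
N = 264 (N = 3*(-8*(-11)) = 3*88 = 264)
N*W(G, P) = 264*(⅕) = 264/5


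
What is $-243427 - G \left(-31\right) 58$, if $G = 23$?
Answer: $-202073$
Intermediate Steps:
$-243427 - G \left(-31\right) 58 = -243427 - 23 \left(-31\right) 58 = -243427 - \left(-713\right) 58 = -243427 - -41354 = -243427 + 41354 = -202073$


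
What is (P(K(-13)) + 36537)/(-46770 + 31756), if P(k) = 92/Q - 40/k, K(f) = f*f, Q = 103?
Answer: -636010987/261348698 ≈ -2.4336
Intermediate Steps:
K(f) = f**2
P(k) = 92/103 - 40/k
(P(K(-13)) + 36537)/(-46770 + 31756) = ((92/103 - 40/((-13)**2)) + 36537)/(-46770 + 31756) = ((92/103 - 40/169) + 36537)/(-15014) = ((92/103 - 40*1/169) + 36537)*(-1/15014) = ((92/103 - 40/169) + 36537)*(-1/15014) = (11428/17407 + 36537)*(-1/15014) = (636010987/17407)*(-1/15014) = -636010987/261348698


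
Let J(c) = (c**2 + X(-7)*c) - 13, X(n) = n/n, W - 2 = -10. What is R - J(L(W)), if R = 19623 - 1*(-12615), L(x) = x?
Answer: 32195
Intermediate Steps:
W = -8 (W = 2 - 10 = -8)
X(n) = 1
R = 32238 (R = 19623 + 12615 = 32238)
J(c) = -13 + c + c**2 (J(c) = (c**2 + 1*c) - 13 = (c**2 + c) - 13 = (c + c**2) - 13 = -13 + c + c**2)
R - J(L(W)) = 32238 - (-13 - 8 + (-8)**2) = 32238 - (-13 - 8 + 64) = 32238 - 1*43 = 32238 - 43 = 32195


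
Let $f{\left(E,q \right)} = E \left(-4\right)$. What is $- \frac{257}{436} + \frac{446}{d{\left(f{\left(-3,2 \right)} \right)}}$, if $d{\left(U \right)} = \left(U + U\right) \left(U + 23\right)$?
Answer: $- \frac{1339}{22890} \approx -0.058497$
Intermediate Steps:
$f{\left(E,q \right)} = - 4 E$
$d{\left(U \right)} = 2 U \left(23 + U\right)$
$- \frac{257}{436} + \frac{446}{d{\left(f{\left(-3,2 \right)} \right)}} = - \frac{257}{436} + \frac{446}{2 \left(\left(-4\right) \left(-3\right)\right) \left(23 - -12\right)} = \left(-257\right) \frac{1}{436} + \frac{446}{2 \cdot 12 \left(23 + 12\right)} = - \frac{257}{436} + \frac{446}{2 \cdot 12 \cdot 35} = - \frac{257}{436} + \frac{446}{840} = - \frac{257}{436} + 446 \cdot \frac{1}{840} = - \frac{257}{436} + \frac{223}{420} = - \frac{1339}{22890}$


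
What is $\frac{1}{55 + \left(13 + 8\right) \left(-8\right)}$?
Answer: $- \frac{1}{113} \approx -0.0088496$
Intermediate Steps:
$\frac{1}{55 + \left(13 + 8\right) \left(-8\right)} = \frac{1}{55 + 21 \left(-8\right)} = \frac{1}{55 - 168} = \frac{1}{-113} = - \frac{1}{113}$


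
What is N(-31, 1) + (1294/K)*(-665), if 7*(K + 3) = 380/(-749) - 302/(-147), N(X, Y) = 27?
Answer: 18950598771/61195 ≈ 3.0968e+5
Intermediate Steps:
K = -305975/110103 (K = -3 + (380/(-749) - 302/(-147))/7 = -3 + (380*(-1/749) - 302*(-1/147))/7 = -3 + (-380/749 + 302/147)/7 = -3 + (⅐)*(24334/15729) = -3 + 24334/110103 = -305975/110103 ≈ -2.7790)
N(-31, 1) + (1294/K)*(-665) = 27 + (1294/(-305975/110103))*(-665) = 27 + (1294*(-110103/305975))*(-665) = 27 - 142473282/305975*(-665) = 27 + 18948946506/61195 = 18950598771/61195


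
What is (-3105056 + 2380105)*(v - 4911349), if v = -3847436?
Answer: 6349689944535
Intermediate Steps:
(-3105056 + 2380105)*(v - 4911349) = (-3105056 + 2380105)*(-3847436 - 4911349) = -724951*(-8758785) = 6349689944535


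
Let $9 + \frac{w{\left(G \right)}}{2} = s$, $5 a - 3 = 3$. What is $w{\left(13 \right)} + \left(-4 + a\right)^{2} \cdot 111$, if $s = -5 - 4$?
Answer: $\frac{20856}{25} \approx 834.24$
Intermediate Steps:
$a = \frac{6}{5}$ ($a = \frac{3}{5} + \frac{1}{5} \cdot 3 = \frac{3}{5} + \frac{3}{5} = \frac{6}{5} \approx 1.2$)
$s = -9$
$w{\left(G \right)} = -36$ ($w{\left(G \right)} = -18 + 2 \left(-9\right) = -18 - 18 = -36$)
$w{\left(13 \right)} + \left(-4 + a\right)^{2} \cdot 111 = -36 + \left(-4 + \frac{6}{5}\right)^{2} \cdot 111 = -36 + \left(- \frac{14}{5}\right)^{2} \cdot 111 = -36 + \frac{196}{25} \cdot 111 = -36 + \frac{21756}{25} = \frac{20856}{25}$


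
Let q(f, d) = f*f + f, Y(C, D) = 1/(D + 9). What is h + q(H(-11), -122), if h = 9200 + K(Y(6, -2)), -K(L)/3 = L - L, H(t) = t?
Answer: 9310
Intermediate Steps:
Y(C, D) = 1/(9 + D)
K(L) = 0 (K(L) = -3*(L - L) = -3*0 = 0)
q(f, d) = f + f² (q(f, d) = f² + f = f + f²)
h = 9200 (h = 9200 + 0 = 9200)
h + q(H(-11), -122) = 9200 - 11*(1 - 11) = 9200 - 11*(-10) = 9200 + 110 = 9310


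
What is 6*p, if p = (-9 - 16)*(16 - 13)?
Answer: -450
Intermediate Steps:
p = -75 (p = -25*3 = -75)
6*p = 6*(-75) = -450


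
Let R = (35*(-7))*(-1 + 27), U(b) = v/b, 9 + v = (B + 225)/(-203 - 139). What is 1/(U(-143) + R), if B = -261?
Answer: -209/1331317 ≈ -0.00015699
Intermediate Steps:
v = -169/19 (v = -9 + (-261 + 225)/(-203 - 139) = -9 - 36/(-342) = -9 - 36*(-1/342) = -9 + 2/19 = -169/19 ≈ -8.8947)
U(b) = -169/(19*b)
R = -6370 (R = -245*26 = -6370)
1/(U(-143) + R) = 1/(-169/19/(-143) - 6370) = 1/(-169/19*(-1/143) - 6370) = 1/(13/209 - 6370) = 1/(-1331317/209) = -209/1331317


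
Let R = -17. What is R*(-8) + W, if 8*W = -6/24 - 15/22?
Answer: 47831/352 ≈ 135.88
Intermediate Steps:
W = -41/352 (W = (-6/24 - 15/22)/8 = (-6*1/24 - 15*1/22)/8 = (-1/4 - 15/22)/8 = (1/8)*(-41/44) = -41/352 ≈ -0.11648)
R*(-8) + W = -17*(-8) - 41/352 = 136 - 41/352 = 47831/352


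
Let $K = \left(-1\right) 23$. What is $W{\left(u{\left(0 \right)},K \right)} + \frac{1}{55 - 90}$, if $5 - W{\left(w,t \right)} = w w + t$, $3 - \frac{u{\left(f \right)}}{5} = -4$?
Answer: $- \frac{41896}{35} \approx -1197.0$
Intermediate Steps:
$u{\left(f \right)} = 35$ ($u{\left(f \right)} = 15 - -20 = 15 + 20 = 35$)
$K = -23$
$W{\left(w,t \right)} = 5 - t - w^{2}$ ($W{\left(w,t \right)} = 5 - \left(w w + t\right) = 5 - \left(w^{2} + t\right) = 5 - \left(t + w^{2}\right) = 5 - t - w^{2}$)
$W{\left(u{\left(0 \right)},K \right)} + \frac{1}{55 - 90} = \left(5 - -23 - 35^{2}\right) + \frac{1}{55 - 90} = \left(5 + 23 - 1225\right) + \frac{1}{-35} = \left(5 + 23 - 1225\right) - \frac{1}{35} = -1197 - \frac{1}{35} = - \frac{41896}{35}$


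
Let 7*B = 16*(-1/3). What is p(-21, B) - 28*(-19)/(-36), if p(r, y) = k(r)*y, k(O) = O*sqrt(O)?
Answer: -133/9 + 16*I*sqrt(21) ≈ -14.778 + 73.321*I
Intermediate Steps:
k(O) = O**(3/2)
B = -16/21 (B = (16*(-1/3))/7 = (1/7)*(-16/3) = -16/21 ≈ -0.76190)
p(r, y) = y*r**(3/2) (p(r, y) = r**(3/2)*y = y*r**(3/2))
p(-21, B) - 28*(-19)/(-36) = -(-16)*I*sqrt(21) - 28*(-19)/(-36) = -(-16)*I*sqrt(21) + 532*(-1/36) = 16*I*sqrt(21) - 133/9 = -133/9 + 16*I*sqrt(21)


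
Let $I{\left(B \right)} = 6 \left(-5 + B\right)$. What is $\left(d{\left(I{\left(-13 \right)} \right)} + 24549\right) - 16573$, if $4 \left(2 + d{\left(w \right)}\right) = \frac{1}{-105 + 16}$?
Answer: $\frac{2838743}{356} \approx 7974.0$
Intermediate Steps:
$I{\left(B \right)} = -30 + 6 B$
$d{\left(w \right)} = - \frac{713}{356}$ ($d{\left(w \right)} = -2 + \frac{1}{4 \left(-105 + 16\right)} = -2 + \frac{1}{4 \left(-89\right)} = -2 + \frac{1}{4} \left(- \frac{1}{89}\right) = -2 - \frac{1}{356} = - \frac{713}{356}$)
$\left(d{\left(I{\left(-13 \right)} \right)} + 24549\right) - 16573 = \left(- \frac{713}{356} + 24549\right) - 16573 = \frac{8738731}{356} - 16573 = \frac{2838743}{356}$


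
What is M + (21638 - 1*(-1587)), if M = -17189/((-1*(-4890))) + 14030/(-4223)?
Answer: 479465969903/20650470 ≈ 23218.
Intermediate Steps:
M = -141195847/20650470 (M = -17189/4890 + 14030*(-1/4223) = -17189*1/4890 - 14030/4223 = -17189/4890 - 14030/4223 = -141195847/20650470 ≈ -6.8374)
M + (21638 - 1*(-1587)) = -141195847/20650470 + (21638 - 1*(-1587)) = -141195847/20650470 + (21638 + 1587) = -141195847/20650470 + 23225 = 479465969903/20650470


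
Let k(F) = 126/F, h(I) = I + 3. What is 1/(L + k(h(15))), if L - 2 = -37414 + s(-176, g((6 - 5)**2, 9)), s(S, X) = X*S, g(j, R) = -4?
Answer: -1/36701 ≈ -2.7247e-5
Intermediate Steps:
h(I) = 3 + I
s(S, X) = S*X
L = -36708 (L = 2 + (-37414 - 176*(-4)) = 2 + (-37414 + 704) = 2 - 36710 = -36708)
1/(L + k(h(15))) = 1/(-36708 + 126/(3 + 15)) = 1/(-36708 + 126/18) = 1/(-36708 + 126*(1/18)) = 1/(-36708 + 7) = 1/(-36701) = -1/36701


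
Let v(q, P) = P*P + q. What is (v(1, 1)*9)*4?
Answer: 72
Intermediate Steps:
v(q, P) = q + P² (v(q, P) = P² + q = q + P²)
(v(1, 1)*9)*4 = ((1 + 1²)*9)*4 = ((1 + 1)*9)*4 = (2*9)*4 = 18*4 = 72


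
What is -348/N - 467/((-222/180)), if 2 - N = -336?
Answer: 2361252/6253 ≈ 377.62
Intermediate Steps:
N = 338 (N = 2 - 1*(-336) = 2 + 336 = 338)
-348/N - 467/((-222/180)) = -348/338 - 467/((-222/180)) = -348*1/338 - 467/((-222*1/180)) = -174/169 - 467/(-37/30) = -174/169 - 467*(-30/37) = -174/169 + 14010/37 = 2361252/6253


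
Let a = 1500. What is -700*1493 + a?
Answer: -1043600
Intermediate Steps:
-700*1493 + a = -700*1493 + 1500 = -1045100 + 1500 = -1043600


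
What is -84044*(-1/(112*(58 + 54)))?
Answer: 21011/3136 ≈ 6.6999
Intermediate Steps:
-84044*(-1/(112*(58 + 54))) = -84044/((-112*112)) = -84044/(-12544) = -84044*(-1/12544) = 21011/3136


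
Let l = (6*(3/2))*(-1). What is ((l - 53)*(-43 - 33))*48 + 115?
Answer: 226291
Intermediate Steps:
l = -9 (l = (6*(3*(1/2)))*(-1) = (6*(3/2))*(-1) = 9*(-1) = -9)
((l - 53)*(-43 - 33))*48 + 115 = ((-9 - 53)*(-43 - 33))*48 + 115 = -62*(-76)*48 + 115 = 4712*48 + 115 = 226176 + 115 = 226291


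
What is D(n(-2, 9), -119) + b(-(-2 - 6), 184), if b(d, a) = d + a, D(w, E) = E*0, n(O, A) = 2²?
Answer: 192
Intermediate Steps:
n(O, A) = 4
D(w, E) = 0
b(d, a) = a + d
D(n(-2, 9), -119) + b(-(-2 - 6), 184) = 0 + (184 - (-2 - 6)) = 0 + (184 - 1*(-8)) = 0 + (184 + 8) = 0 + 192 = 192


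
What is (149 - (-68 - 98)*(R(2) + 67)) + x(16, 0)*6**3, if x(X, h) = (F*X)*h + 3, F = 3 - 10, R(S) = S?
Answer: 12251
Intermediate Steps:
F = -7
x(X, h) = 3 - 7*X*h (x(X, h) = (-7*X)*h + 3 = -7*X*h + 3 = 3 - 7*X*h)
(149 - (-68 - 98)*(R(2) + 67)) + x(16, 0)*6**3 = (149 - (-68 - 98)*(2 + 67)) + (3 - 7*16*0)*6**3 = (149 - (-166)*69) + (3 + 0)*216 = (149 - 1*(-11454)) + 3*216 = (149 + 11454) + 648 = 11603 + 648 = 12251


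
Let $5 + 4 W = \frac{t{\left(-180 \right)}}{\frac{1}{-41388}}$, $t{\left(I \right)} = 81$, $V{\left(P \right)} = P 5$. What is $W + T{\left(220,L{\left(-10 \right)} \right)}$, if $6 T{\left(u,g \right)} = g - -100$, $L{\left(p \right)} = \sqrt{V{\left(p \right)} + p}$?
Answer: $- \frac{10057099}{12} + \frac{i \sqrt{15}}{3} \approx -8.3809 \cdot 10^{5} + 1.291 i$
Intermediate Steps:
$V{\left(P \right)} = 5 P$
$L{\left(p \right)} = \sqrt{6} \sqrt{p}$ ($L{\left(p \right)} = \sqrt{5 p + p} = \sqrt{6 p} = \sqrt{6} \sqrt{p}$)
$T{\left(u,g \right)} = \frac{50}{3} + \frac{g}{6}$ ($T{\left(u,g \right)} = \frac{g - -100}{6} = \frac{g + 100}{6} = \frac{100 + g}{6} = \frac{50}{3} + \frac{g}{6}$)
$W = - \frac{3352433}{4}$ ($W = - \frac{5}{4} + \frac{81 \frac{1}{\frac{1}{-41388}}}{4} = - \frac{5}{4} + \frac{81 \frac{1}{- \frac{1}{41388}}}{4} = - \frac{5}{4} + \frac{81 \left(-41388\right)}{4} = - \frac{5}{4} + \frac{1}{4} \left(-3352428\right) = - \frac{5}{4} - 838107 = - \frac{3352433}{4} \approx -8.3811 \cdot 10^{5}$)
$W + T{\left(220,L{\left(-10 \right)} \right)} = - \frac{3352433}{4} + \left(\frac{50}{3} + \frac{\sqrt{6} \sqrt{-10}}{6}\right) = - \frac{3352433}{4} + \left(\frac{50}{3} + \frac{\sqrt{6} i \sqrt{10}}{6}\right) = - \frac{3352433}{4} + \left(\frac{50}{3} + \frac{2 i \sqrt{15}}{6}\right) = - \frac{3352433}{4} + \left(\frac{50}{3} + \frac{i \sqrt{15}}{3}\right) = - \frac{10057099}{12} + \frac{i \sqrt{15}}{3}$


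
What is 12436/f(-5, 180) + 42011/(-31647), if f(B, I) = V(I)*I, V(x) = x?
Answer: -80632859/85446900 ≈ -0.94366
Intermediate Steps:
f(B, I) = I² (f(B, I) = I*I = I²)
12436/f(-5, 180) + 42011/(-31647) = 12436/(180²) + 42011/(-31647) = 12436/32400 + 42011*(-1/31647) = 12436*(1/32400) - 42011/31647 = 3109/8100 - 42011/31647 = -80632859/85446900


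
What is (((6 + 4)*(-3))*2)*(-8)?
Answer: 480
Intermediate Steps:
(((6 + 4)*(-3))*2)*(-8) = ((10*(-3))*2)*(-8) = -30*2*(-8) = -60*(-8) = 480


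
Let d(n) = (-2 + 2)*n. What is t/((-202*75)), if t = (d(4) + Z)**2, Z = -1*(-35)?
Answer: -49/606 ≈ -0.080858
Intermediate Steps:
Z = 35
d(n) = 0 (d(n) = 0*n = 0)
t = 1225 (t = (0 + 35)**2 = 35**2 = 1225)
t/((-202*75)) = 1225/((-202*75)) = 1225/(-15150) = 1225*(-1/15150) = -49/606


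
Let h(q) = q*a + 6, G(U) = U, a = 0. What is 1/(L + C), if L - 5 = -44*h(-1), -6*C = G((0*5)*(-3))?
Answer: -1/259 ≈ -0.0038610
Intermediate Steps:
h(q) = 6 (h(q) = q*0 + 6 = 0 + 6 = 6)
C = 0 (C = -0*5*(-3)/6 = -0*(-3) = -1/6*0 = 0)
L = -259 (L = 5 - 44*6 = 5 - 264 = -259)
1/(L + C) = 1/(-259 + 0) = 1/(-259) = -1/259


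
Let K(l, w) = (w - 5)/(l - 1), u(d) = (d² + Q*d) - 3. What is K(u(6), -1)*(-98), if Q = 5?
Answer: 294/31 ≈ 9.4839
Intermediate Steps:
u(d) = -3 + d² + 5*d (u(d) = (d² + 5*d) - 3 = -3 + d² + 5*d)
K(l, w) = (-5 + w)/(-1 + l)
K(u(6), -1)*(-98) = ((-5 - 1)/(-1 + (-3 + 6² + 5*6)))*(-98) = (-6/(-1 + (-3 + 36 + 30)))*(-98) = (-6/(-1 + 63))*(-98) = (-6/62)*(-98) = ((1/62)*(-6))*(-98) = -3/31*(-98) = 294/31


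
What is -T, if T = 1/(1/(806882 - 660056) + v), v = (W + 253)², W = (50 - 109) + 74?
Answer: -146826/10545630625 ≈ -1.3923e-5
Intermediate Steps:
W = 15 (W = -59 + 74 = 15)
v = 71824 (v = (15 + 253)² = 268² = 71824)
T = 146826/10545630625 (T = 1/(1/(806882 - 660056) + 71824) = 1/(1/146826 + 71824) = 1/(10545630625/146826) = 146826/10545630625 ≈ 1.3923e-5)
-T = -1*146826/10545630625 = -146826/10545630625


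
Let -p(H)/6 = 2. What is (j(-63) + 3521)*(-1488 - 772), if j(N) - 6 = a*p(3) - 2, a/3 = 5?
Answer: -7559700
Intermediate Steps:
a = 15 (a = 3*5 = 15)
p(H) = -12 (p(H) = -6*2 = -12)
j(N) = -176 (j(N) = 6 + (15*(-12) - 2) = 6 + (-180 - 2) = 6 - 182 = -176)
(j(-63) + 3521)*(-1488 - 772) = (-176 + 3521)*(-1488 - 772) = 3345*(-2260) = -7559700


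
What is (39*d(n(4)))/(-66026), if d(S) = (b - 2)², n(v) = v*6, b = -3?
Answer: -975/66026 ≈ -0.014767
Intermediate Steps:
n(v) = 6*v
d(S) = 25 (d(S) = (-3 - 2)² = (-5)² = 25)
(39*d(n(4)))/(-66026) = (39*25)/(-66026) = 975*(-1/66026) = -975/66026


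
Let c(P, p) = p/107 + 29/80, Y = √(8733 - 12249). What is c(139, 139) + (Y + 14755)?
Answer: 126317023/8560 + 2*I*√879 ≈ 14757.0 + 59.296*I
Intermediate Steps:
Y = 2*I*√879 (Y = √(-3516) = 2*I*√879 ≈ 59.296*I)
c(P, p) = 29/80 + p/107 (c(P, p) = p*(1/107) + 29*(1/80) = p/107 + 29/80 = 29/80 + p/107)
c(139, 139) + (Y + 14755) = (29/80 + (1/107)*139) + (2*I*√879 + 14755) = (29/80 + 139/107) + (14755 + 2*I*√879) = 14223/8560 + (14755 + 2*I*√879) = 126317023/8560 + 2*I*√879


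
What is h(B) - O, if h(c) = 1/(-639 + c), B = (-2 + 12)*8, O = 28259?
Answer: -15796782/559 ≈ -28259.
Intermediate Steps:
B = 80 (B = 10*8 = 80)
h(B) - O = 1/(-639 + 80) - 1*28259 = 1/(-559) - 28259 = -1/559 - 28259 = -15796782/559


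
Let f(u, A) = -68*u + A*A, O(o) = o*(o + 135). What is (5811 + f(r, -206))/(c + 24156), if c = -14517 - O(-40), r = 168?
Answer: 36823/13439 ≈ 2.7400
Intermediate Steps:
O(o) = o*(135 + o)
f(u, A) = A² - 68*u (f(u, A) = -68*u + A² = A² - 68*u)
c = -10717 (c = -14517 - (-40)*(135 - 40) = -14517 - (-40)*95 = -14517 - 1*(-3800) = -14517 + 3800 = -10717)
(5811 + f(r, -206))/(c + 24156) = (5811 + ((-206)² - 68*168))/(-10717 + 24156) = (5811 + (42436 - 11424))/13439 = (5811 + 31012)*(1/13439) = 36823*(1/13439) = 36823/13439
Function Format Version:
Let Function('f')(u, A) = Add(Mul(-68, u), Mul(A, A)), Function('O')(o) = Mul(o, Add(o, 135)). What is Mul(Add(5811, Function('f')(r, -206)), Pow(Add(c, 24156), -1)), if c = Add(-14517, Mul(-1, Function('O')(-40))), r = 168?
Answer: Rational(36823, 13439) ≈ 2.7400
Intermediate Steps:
Function('O')(o) = Mul(o, Add(135, o))
Function('f')(u, A) = Add(Pow(A, 2), Mul(-68, u)) (Function('f')(u, A) = Add(Mul(-68, u), Pow(A, 2)) = Add(Pow(A, 2), Mul(-68, u)))
c = -10717 (c = Add(-14517, Mul(-1, Mul(-40, Add(135, -40)))) = Add(-14517, Mul(-1, Mul(-40, 95))) = Add(-14517, Mul(-1, -3800)) = Add(-14517, 3800) = -10717)
Mul(Add(5811, Function('f')(r, -206)), Pow(Add(c, 24156), -1)) = Mul(Add(5811, Add(Pow(-206, 2), Mul(-68, 168))), Pow(Add(-10717, 24156), -1)) = Mul(Add(5811, Add(42436, -11424)), Pow(13439, -1)) = Mul(Add(5811, 31012), Rational(1, 13439)) = Mul(36823, Rational(1, 13439)) = Rational(36823, 13439)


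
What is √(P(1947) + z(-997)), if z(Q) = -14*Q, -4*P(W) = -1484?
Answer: √14329 ≈ 119.70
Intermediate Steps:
P(W) = 371 (P(W) = -¼*(-1484) = 371)
√(P(1947) + z(-997)) = √(371 - 14*(-997)) = √(371 + 13958) = √14329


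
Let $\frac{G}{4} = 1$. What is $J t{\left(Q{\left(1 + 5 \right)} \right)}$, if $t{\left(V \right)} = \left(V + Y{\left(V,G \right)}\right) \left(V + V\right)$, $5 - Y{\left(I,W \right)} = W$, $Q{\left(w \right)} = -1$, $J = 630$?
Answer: $0$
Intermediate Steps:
$G = 4$ ($G = 4 \cdot 1 = 4$)
$Y{\left(I,W \right)} = 5 - W$
$t{\left(V \right)} = 2 V \left(1 + V\right)$ ($t{\left(V \right)} = \left(V + \left(5 - 4\right)\right) \left(V + V\right) = \left(V + \left(5 - 4\right)\right) 2 V = \left(V + 1\right) 2 V = \left(1 + V\right) 2 V = 2 V \left(1 + V\right)$)
$J t{\left(Q{\left(1 + 5 \right)} \right)} = 630 \cdot 2 \left(-1\right) \left(1 - 1\right) = 630 \cdot 2 \left(-1\right) 0 = 630 \cdot 0 = 0$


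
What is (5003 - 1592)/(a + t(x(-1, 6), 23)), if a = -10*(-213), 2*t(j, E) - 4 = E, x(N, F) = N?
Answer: 2274/1429 ≈ 1.5913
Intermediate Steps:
t(j, E) = 2 + E/2
a = 2130
(5003 - 1592)/(a + t(x(-1, 6), 23)) = (5003 - 1592)/(2130 + (2 + (1/2)*23)) = 3411/(2130 + (2 + 23/2)) = 3411/(2130 + 27/2) = 3411/(4287/2) = 3411*(2/4287) = 2274/1429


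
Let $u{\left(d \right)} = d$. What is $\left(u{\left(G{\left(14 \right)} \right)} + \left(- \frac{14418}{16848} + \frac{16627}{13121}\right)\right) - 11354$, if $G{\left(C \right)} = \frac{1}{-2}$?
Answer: $- \frac{15493607589}{1364584} \approx -11354.0$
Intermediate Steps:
$G{\left(C \right)} = - \frac{1}{2}$
$\left(u{\left(G{\left(14 \right)} \right)} + \left(- \frac{14418}{16848} + \frac{16627}{13121}\right)\right) - 11354 = \left(- \frac{1}{2} + \left(- \frac{14418}{16848} + \frac{16627}{13121}\right)\right) - 11354 = \left(- \frac{1}{2} + \left(\left(-14418\right) \frac{1}{16848} + 16627 \cdot \frac{1}{13121}\right)\right) - 11354 = \left(- \frac{1}{2} + \left(- \frac{89}{104} + \frac{16627}{13121}\right)\right) - 11354 = \left(- \frac{1}{2} + \frac{561439}{1364584}\right) - 11354 = - \frac{120853}{1364584} - 11354 = - \frac{15493607589}{1364584}$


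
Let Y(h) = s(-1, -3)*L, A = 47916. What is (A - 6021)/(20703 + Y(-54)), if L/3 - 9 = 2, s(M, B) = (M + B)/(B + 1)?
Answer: 1995/989 ≈ 2.0172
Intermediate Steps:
s(M, B) = (B + M)/(1 + B)
L = 33 (L = 27 + 3*2 = 27 + 6 = 33)
Y(h) = 66 (Y(h) = ((-3 - 1)/(1 - 3))*33 = (-4/(-2))*33 = -1/2*(-4)*33 = 2*33 = 66)
(A - 6021)/(20703 + Y(-54)) = (47916 - 6021)/(20703 + 66) = 41895/20769 = 41895*(1/20769) = 1995/989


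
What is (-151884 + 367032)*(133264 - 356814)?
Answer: -48096335400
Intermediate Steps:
(-151884 + 367032)*(133264 - 356814) = 215148*(-223550) = -48096335400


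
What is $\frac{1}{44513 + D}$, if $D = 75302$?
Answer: $\frac{1}{119815} \approx 8.3462 \cdot 10^{-6}$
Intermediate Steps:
$\frac{1}{44513 + D} = \frac{1}{44513 + 75302} = \frac{1}{119815}$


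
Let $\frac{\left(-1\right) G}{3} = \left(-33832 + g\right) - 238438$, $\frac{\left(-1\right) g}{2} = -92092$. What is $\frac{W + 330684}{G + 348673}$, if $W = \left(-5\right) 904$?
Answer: $\frac{326164}{612931} \approx 0.53214$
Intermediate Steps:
$W = -4520$
$g = 184184$ ($g = \left(-2\right) \left(-92092\right) = 184184$)
$G = 264258$ ($G = - 3 \left(\left(-33832 + 184184\right) - 238438\right) = - 3 \left(150352 - 238438\right) = \left(-3\right) \left(-88086\right) = 264258$)
$\frac{W + 330684}{G + 348673} = \frac{-4520 + 330684}{264258 + 348673} = \frac{326164}{612931}$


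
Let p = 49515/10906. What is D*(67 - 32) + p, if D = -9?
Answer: -3385875/10906 ≈ -310.46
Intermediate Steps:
p = 49515/10906 (p = 49515*(1/10906) = 49515/10906 ≈ 4.5402)
D*(67 - 32) + p = -9*(67 - 32) + 49515/10906 = -9*35 + 49515/10906 = -315 + 49515/10906 = -3385875/10906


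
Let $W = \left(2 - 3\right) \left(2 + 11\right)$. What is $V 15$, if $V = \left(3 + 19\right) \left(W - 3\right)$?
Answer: $-5280$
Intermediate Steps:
$W = -13$ ($W = \left(2 - 3\right) 13 = \left(-1\right) 13 = -13$)
$V = -352$ ($V = \left(3 + 19\right) \left(-13 - 3\right) = 22 \left(-16\right) = -352$)
$V 15 = \left(-352\right) 15 = -5280$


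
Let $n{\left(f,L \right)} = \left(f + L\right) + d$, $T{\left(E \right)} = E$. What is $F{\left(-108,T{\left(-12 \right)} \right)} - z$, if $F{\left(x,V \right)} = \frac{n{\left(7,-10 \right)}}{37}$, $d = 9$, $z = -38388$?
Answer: $\frac{1420362}{37} \approx 38388.0$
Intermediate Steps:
$n{\left(f,L \right)} = 9 + L + f$ ($n{\left(f,L \right)} = \left(f + L\right) + 9 = \left(L + f\right) + 9 = 9 + L + f$)
$F{\left(x,V \right)} = \frac{6}{37}$ ($F{\left(x,V \right)} = \frac{9 - 10 + 7}{37} = 6 \cdot \frac{1}{37} = \frac{6}{37}$)
$F{\left(-108,T{\left(-12 \right)} \right)} - z = \frac{6}{37} - -38388 = \frac{6}{37} + 38388 = \frac{1420362}{37}$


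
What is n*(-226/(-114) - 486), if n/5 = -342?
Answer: 827670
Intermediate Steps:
n = -1710 (n = 5*(-342) = -1710)
n*(-226/(-114) - 486) = -1710*(-226/(-114) - 486) = -1710*(-226*(-1/114) - 486) = -1710*(113/57 - 486) = -1710*(-27589/57) = 827670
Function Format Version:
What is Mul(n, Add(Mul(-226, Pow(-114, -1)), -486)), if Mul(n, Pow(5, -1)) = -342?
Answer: 827670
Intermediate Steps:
n = -1710 (n = Mul(5, -342) = -1710)
Mul(n, Add(Mul(-226, Pow(-114, -1)), -486)) = Mul(-1710, Add(Mul(-226, Pow(-114, -1)), -486)) = Mul(-1710, Add(Mul(-226, Rational(-1, 114)), -486)) = Mul(-1710, Add(Rational(113, 57), -486)) = Mul(-1710, Rational(-27589, 57)) = 827670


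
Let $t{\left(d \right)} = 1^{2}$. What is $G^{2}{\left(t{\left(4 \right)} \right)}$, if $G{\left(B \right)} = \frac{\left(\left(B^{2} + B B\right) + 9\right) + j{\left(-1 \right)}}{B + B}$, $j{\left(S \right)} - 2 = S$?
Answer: $36$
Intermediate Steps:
$t{\left(d \right)} = 1$
$j{\left(S \right)} = 2 + S$
$G{\left(B \right)} = \frac{10 + 2 B^{2}}{2 B}$ ($G{\left(B \right)} = \frac{\left(\left(B^{2} + B B\right) + 9\right) + \left(2 - 1\right)}{B + B} = \frac{\left(\left(B^{2} + B^{2}\right) + 9\right) + 1}{2 B} = \left(\left(2 B^{2} + 9\right) + 1\right) \frac{1}{2 B} = \left(\left(9 + 2 B^{2}\right) + 1\right) \frac{1}{2 B} = \left(10 + 2 B^{2}\right) \frac{1}{2 B} = \frac{10 + 2 B^{2}}{2 B}$)
$G^{2}{\left(t{\left(4 \right)} \right)} = \left(1 + \frac{5}{1}\right)^{2} = \left(1 + 5 \cdot 1\right)^{2} = \left(1 + 5\right)^{2} = 6^{2} = 36$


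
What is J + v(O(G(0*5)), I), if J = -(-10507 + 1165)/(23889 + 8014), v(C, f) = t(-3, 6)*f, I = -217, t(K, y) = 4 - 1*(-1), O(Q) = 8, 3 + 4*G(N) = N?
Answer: -34605413/31903 ≈ -1084.7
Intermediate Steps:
G(N) = -3/4 + N/4
t(K, y) = 5 (t(K, y) = 4 + 1 = 5)
v(C, f) = 5*f
J = 9342/31903 (J = -(-9342)/31903 = -1*(-9342/31903) = 9342/31903 ≈ 0.29283)
J + v(O(G(0*5)), I) = 9342/31903 + 5*(-217) = 9342/31903 - 1085 = -34605413/31903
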